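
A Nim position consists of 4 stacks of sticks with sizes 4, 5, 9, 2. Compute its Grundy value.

10

Compute the nim-sum pairwise:
4 ^ 5 = 1
1 ^ 9 = 8
8 ^ 2 = 10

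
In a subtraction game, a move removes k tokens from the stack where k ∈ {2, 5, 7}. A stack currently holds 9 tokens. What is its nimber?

Grundy values for subtraction set {2, 5, 7}:
g(0) = mex{} = 0
g(1) = mex{} = 0
g(2) = mex{0} = 1
g(3) = mex{0} = 1
g(4) = mex{1} = 0
g(5) = mex{0,1} = 2
g(6) = mex{0} = 1
g(7) = mex{0,1,2} = 3
g(8) = mex{0,1} = 2
g(9) = mex{0,1,3} = 2
So g(9) = 2.

2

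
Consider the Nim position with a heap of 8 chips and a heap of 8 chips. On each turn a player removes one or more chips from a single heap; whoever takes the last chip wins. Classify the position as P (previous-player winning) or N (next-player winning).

Compute the nim-sum pairwise:
8 XOR 8 = 0
The nim-sum is 0, so this is a P-position: the player to move is in a losing position under optimal play.

P-position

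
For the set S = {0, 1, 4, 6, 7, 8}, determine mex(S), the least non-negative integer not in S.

2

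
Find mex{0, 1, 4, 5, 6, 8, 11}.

The values 0, 1 are all present; 2 is the first non-negative integer missing from the set.

2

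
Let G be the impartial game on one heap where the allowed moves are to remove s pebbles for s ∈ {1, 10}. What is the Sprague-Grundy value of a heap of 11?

0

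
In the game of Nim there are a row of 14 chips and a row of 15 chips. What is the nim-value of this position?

Bitwise XOR of the heap sizes:
  1110  (14)
  1111  (15)
  ----
  0001  (1)

1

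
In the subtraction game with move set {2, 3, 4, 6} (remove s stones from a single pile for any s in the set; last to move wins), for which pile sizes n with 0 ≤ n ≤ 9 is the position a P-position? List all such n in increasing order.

Compute g(0), g(1), … for moves {2, 3, 4, 6}:
k:     0  1  2  3  4  5  6  7  8  9
g(k):  0  0  1  1  2  2  3  3  0  0
The P-positions (g = 0) in 0..9 are 0, 1, 8, 9.

0, 1, 8, 9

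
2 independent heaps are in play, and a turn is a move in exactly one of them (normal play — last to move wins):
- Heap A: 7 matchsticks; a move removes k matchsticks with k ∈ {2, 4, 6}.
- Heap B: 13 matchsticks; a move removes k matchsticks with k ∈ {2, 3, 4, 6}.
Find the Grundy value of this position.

Build the Grundy sequence for heap A with g(k) = mex{g(k−s) : s ∈ {2, 4, 6}, s ≤ k}:
k:     0  1  2  3  4  5  6  7
g(k):  0  0  1  1  2  2  3  3
So g(7) = 3.
Grundy values for heap B (subtraction set {2, 3, 4, 6}):
k:     0  1  2  3  4  5  6  7  8  9 10 11 12 13
g(k):  0  0  1  1  2  2  3  3  0  0  1  1  2  2
So g(13) = 2.
By the Sprague-Grundy theorem, the Grundy value of a sum of independent games is the XOR of the component values.
Combined value = 3 ⊕ 2 = 1.

1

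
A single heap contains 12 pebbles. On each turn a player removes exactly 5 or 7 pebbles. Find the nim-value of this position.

Grundy values for subtraction set {5, 7}:
g(0) = mex{} = 0
g(1) = mex{} = 0
g(2) = mex{} = 0
g(3) = mex{} = 0
g(4) = mex{} = 0
g(5) = mex{0} = 1
g(6) = mex{0} = 1
g(7) = mex{0} = 1
g(8) = mex{0} = 1
g(9) = mex{0} = 1
g(10) = mex{0,1} = 2
g(11) = mex{0,1} = 2
g(12) = mex{1} = 0
So g(12) = 0.

0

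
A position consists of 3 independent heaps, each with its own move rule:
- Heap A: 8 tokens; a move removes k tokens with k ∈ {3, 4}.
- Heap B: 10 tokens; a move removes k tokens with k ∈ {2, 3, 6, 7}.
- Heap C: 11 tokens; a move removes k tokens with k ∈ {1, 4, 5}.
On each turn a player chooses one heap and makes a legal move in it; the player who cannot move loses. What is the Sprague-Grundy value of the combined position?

1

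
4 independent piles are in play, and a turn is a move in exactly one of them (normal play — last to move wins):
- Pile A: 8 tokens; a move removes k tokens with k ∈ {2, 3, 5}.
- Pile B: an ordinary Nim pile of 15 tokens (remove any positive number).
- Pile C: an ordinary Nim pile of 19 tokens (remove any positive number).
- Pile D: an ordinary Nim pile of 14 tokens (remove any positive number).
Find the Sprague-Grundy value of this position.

Build the Grundy sequence for pile A with g(k) = mex{g(k−s) : s ∈ {2, 3, 5}, s ≤ k}:
g(0) = mex{} = 0
g(1) = mex{} = 0
g(2) = mex{0} = 1
g(3) = mex{0} = 1
g(4) = mex{0,1} = 2
g(5) = mex{0,1} = 2
g(6) = mex{0,1,2} = 3
g(7) = mex{1,2} = 0
g(8) = mex{1,2,3} = 0
So g(8) = 0.
Pile B is a plain Nim pile of size 15, so its Grundy value is 15.
Pile C is a plain Nim pile of size 19, so its Grundy value is 19.
Pile D is a plain Nim pile of size 14, so its Grundy value is 14.
By the Sprague-Grundy theorem, the Grundy value of a sum of independent games is the XOR of the component values.
Combined value = 0 ⊕ 15 ⊕ 19 ⊕ 14 = 18.

18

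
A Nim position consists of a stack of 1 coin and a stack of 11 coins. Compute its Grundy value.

10

Nim-sum: 1 ⊕ 11 = 10.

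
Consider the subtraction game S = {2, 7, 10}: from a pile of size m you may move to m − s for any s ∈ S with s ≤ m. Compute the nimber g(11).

Build the Grundy sequence with g(k) = mex{g(k−s) : s ∈ {2, 7, 10}, s ≤ k}:
g(0) = mex{} = 0
g(1) = mex{} = 0
g(2) = mex{0} = 1
g(3) = mex{0} = 1
g(4) = mex{1} = 0
g(5) = mex{1} = 0
g(6) = mex{0} = 1
g(7) = mex{0} = 1
g(8) = mex{0,1} = 2
g(9) = mex{1} = 0
g(10) = mex{0,1,2} = 3
g(11) = mex{0} = 1
So g(11) = 1.

1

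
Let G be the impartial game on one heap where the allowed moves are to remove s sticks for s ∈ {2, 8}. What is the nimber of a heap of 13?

1

Compute g(0), g(1), … for moves {2, 8}:
g(0) = mex{} = 0
g(1) = mex{} = 0
g(2) = mex{0} = 1
g(3) = mex{0} = 1
g(4) = mex{1} = 0
g(5) = mex{1} = 0
g(6) = mex{0} = 1
g(7) = mex{0} = 1
g(8) = mex{0,1} = 2
g(9) = mex{0,1} = 2
g(10) = mex{1,2} = 0
g(11) = mex{1,2} = 0
g(12) = mex{0} = 1
g(13) = mex{0} = 1
So g(13) = 1.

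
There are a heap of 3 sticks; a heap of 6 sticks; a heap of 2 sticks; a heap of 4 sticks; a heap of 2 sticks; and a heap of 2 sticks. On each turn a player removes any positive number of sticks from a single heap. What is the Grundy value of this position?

3

Nim-sum: 3 ^ 6 ^ 2 ^ 4 ^ 2 ^ 2 = 3.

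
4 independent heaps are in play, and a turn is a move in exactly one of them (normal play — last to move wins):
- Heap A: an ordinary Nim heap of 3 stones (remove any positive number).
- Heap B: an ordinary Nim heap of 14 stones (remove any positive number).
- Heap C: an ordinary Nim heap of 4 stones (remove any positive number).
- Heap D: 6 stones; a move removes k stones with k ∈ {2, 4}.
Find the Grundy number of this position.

Heap A is a plain Nim heap of size 3, so its Grundy value is 3.
Heap B is a plain Nim heap of size 14, so its Grundy value is 14.
Heap C is a plain Nim heap of size 4, so its Grundy value is 4.
Build the Grundy sequence for heap D with g(k) = mex{g(k−s) : s ∈ {2, 4}, s ≤ k}:
g(0) = mex{} = 0
g(1) = mex{} = 0
g(2) = mex{0} = 1
g(3) = mex{0} = 1
g(4) = mex{0,1} = 2
g(5) = mex{0,1} = 2
g(6) = mex{1,2} = 0
So g(6) = 0.
The value of a disjunctive sum is the nim-sum of the parts.
Combined value = 3 XOR 14 XOR 4 XOR 0 = 9.

9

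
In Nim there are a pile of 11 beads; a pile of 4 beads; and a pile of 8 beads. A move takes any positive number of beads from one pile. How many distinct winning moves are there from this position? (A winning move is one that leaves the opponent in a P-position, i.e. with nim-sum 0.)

1

Nim-sum: 11 ^ 4 ^ 8 = 7.
The overall nim-sum is X = 7. A pile of size p has a winning move iff p XOR X < p (reduce it to p XOR X).
  11: 11 XOR 7 = 12 ≥ 11 — no move.
  4: 4 XOR 7 = 3 < 4 — winning move (to 3).
  8: 8 XOR 7 = 15 ≥ 8 — no move.
That gives 1 winning move.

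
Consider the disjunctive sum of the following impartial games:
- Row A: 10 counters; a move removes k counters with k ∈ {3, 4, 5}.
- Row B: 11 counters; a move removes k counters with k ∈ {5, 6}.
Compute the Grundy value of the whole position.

For row A, compute g(0), g(1), … with moves {3, 4, 5}:
g(0) = mex{} = 0
g(1) = mex{} = 0
g(2) = mex{} = 0
g(3) = mex{0} = 1
g(4) = mex{0} = 1
g(5) = mex{0} = 1
g(6) = mex{0,1} = 2
g(7) = mex{0,1} = 2
g(8) = mex{1} = 0
g(9) = mex{1,2} = 0
g(10) = mex{1,2} = 0
So g(10) = 0.
For row B, compute g(0), g(1), … with moves {5, 6}:
k:     0  1  2  3  4  5  6  7  8  9 10 11
g(k):  0  0  0  0  0  1  1  1  1  1  2  0
So g(11) = 0.
By the Sprague-Grundy theorem, the Grundy value of a sum of independent games is the XOR of the component values.
Combined value = 0 ⊕ 0 = 0.

0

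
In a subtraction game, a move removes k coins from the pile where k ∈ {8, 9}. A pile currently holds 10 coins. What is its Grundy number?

Grundy values for subtraction set {8, 9}:
k:     0  1  2  3  4  5  6  7  8  9 10
g(k):  0  0  0  0  0  0  0  0  1  1  1
So g(10) = 1.

1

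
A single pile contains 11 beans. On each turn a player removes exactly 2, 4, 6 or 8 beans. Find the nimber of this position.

Compute g(0), g(1), … for moves {2, 4, 6, 8}:
g(0) = mex{} = 0
g(1) = mex{} = 0
g(2) = mex{0} = 1
g(3) = mex{0} = 1
g(4) = mex{0,1} = 2
g(5) = mex{0,1} = 2
g(6) = mex{0,1,2} = 3
g(7) = mex{0,1,2} = 3
g(8) = mex{0,1,2,3} = 4
g(9) = mex{0,1,2,3} = 4
g(10) = mex{1,2,3,4} = 0
g(11) = mex{1,2,3,4} = 0
So g(11) = 0.

0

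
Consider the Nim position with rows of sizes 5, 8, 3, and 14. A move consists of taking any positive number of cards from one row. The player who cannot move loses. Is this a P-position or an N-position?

P-position

Compute the nim-sum pairwise:
5 ^ 8 = 13
13 ^ 3 = 14
14 ^ 14 = 0
The nim-sum is 0, so this is a P-position: the player to move is in a losing position under optimal play.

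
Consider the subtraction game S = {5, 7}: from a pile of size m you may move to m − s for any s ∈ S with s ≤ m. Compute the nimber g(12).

0

Grundy values for subtraction set {5, 7}:
k:     0  1  2  3  4  5  6  7  8  9 10 11 12
g(k):  0  0  0  0  0  1  1  1  1  1  2  2  0
So g(12) = 0.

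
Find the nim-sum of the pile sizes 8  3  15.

Write each in binary and XOR column by column:
  1000  (8)
  0011  (3)
  1111  (15)
  ----
  0100  (4)

4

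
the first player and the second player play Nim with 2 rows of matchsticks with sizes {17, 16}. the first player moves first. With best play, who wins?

Write each in binary and XOR column by column:
  10001  (17)
  10000  (16)
  -----
  00001  (1)
The nim-sum is 1 ≠ 0, so this is an N-position: the player to move can win; the first player has a winning move.

the first player wins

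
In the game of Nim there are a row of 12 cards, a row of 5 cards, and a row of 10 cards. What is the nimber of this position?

Nim-sum: 12 ^ 5 ^ 10 = 3.

3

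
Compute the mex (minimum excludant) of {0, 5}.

0 is in the set but 1 is not, so the mex is 1.

1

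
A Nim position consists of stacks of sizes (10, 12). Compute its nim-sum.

6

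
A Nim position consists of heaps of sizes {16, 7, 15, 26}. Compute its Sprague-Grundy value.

2

Bitwise XOR of the heap sizes:
  10000  (16)
  00111  (7)
  01111  (15)
  11010  (26)
  -----
  00010  (2)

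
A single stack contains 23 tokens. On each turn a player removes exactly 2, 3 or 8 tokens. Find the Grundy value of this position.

1

Compute g(0), g(1), … for moves {2, 3, 8}:
k:     0  1  2  3  4  5  6  7  8  9 10 11 12 13 14 15 16 17 18 19 20 21 22 23
g(k):  0  0  1  1  2  0  0  1  1  2  0  0  1  1  2  0  0  1  1  2  0  0  1  1
So g(23) = 1.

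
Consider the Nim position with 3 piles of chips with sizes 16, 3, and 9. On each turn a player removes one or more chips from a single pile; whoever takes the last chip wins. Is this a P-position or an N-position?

Compute the nim-sum pairwise:
16 ^ 3 = 19
19 ^ 9 = 26
The nim-sum is 26 ≠ 0, so this is an N-position: the player to move can win.

N-position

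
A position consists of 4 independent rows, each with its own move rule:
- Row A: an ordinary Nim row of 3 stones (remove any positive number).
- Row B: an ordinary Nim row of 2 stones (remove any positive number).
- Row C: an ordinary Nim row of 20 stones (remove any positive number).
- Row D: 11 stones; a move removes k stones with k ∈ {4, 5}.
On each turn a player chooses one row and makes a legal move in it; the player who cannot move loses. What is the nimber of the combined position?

21

Row A is a plain Nim row of size 3, so its Grundy value is 3.
Row B is a plain Nim row of size 2, so its Grundy value is 2.
Row C is a plain Nim row of size 20, so its Grundy value is 20.
Build the Grundy sequence for row D with g(k) = mex{g(k−s) : s ∈ {4, 5}, s ≤ k}:
k:     0  1  2  3  4  5  6  7  8  9 10 11
g(k):  0  0  0  0  1  1  1  1  2  0  0  0
So g(11) = 0.
By the Sprague-Grundy theorem, the Grundy value of a sum of independent games is the XOR of the component values.
Combined value = 3 XOR 2 XOR 20 XOR 0 = 21.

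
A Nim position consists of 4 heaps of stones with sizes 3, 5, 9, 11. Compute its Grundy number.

4

Nim-sum: 3 ⊕ 5 ⊕ 9 ⊕ 11 = 4.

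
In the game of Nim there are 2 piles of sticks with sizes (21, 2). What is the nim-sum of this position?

23

Write each in binary and XOR column by column:
  10101  (21)
  00010  (2)
  -----
  10111  (23)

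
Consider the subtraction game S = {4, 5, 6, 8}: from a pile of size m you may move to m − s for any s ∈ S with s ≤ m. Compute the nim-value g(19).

Compute g(0), g(1), … for moves {4, 5, 6, 8}:
k:     0  1  2  3  4  5  6  7  8  9 10 11 12 13 14 15 16 17 18 19
g(k):  0  0  0  0  1  1  1  1  2  2  2  2  0  0  0  0  1  1  1  1
So g(19) = 1.

1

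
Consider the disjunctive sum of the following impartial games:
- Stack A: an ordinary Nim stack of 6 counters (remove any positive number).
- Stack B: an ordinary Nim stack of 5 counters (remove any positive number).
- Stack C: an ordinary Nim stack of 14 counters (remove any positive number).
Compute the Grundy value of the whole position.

13

Stack A is a plain Nim stack of size 6, so its Grundy value is 6.
Stack B is a plain Nim stack of size 5, so its Grundy value is 5.
Stack C is a plain Nim stack of size 14, so its Grundy value is 14.
The value of a disjunctive sum is the nim-sum of the parts.
Combined value = 6 ⊕ 5 ⊕ 14 = 13.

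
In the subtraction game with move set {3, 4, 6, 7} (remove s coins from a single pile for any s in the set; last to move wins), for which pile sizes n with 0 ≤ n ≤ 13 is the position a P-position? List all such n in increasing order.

0, 1, 2, 10, 11, 12

Grundy values for subtraction set {3, 4, 6, 7}:
g(0) = mex{} = 0
g(1) = mex{} = 0
g(2) = mex{} = 0
g(3) = mex{0} = 1
g(4) = mex{0} = 1
g(5) = mex{0} = 1
g(6) = mex{0,1} = 2
g(7) = mex{0,1} = 2
g(8) = mex{0,1} = 2
g(9) = mex{0,1,2} = 3
g(10) = mex{1,2} = 0
g(11) = mex{1,2} = 0
g(12) = mex{1,2,3} = 0
g(13) = mex{0,2,3} = 1
The P-positions (g = 0) in 0..13 are 0, 1, 2, 10, 11, 12.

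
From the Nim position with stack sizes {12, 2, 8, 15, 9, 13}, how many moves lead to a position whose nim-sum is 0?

Compute the nim-sum pairwise:
12 ^ 2 = 14
14 ^ 8 = 6
6 ^ 15 = 9
9 ^ 9 = 0
0 ^ 13 = 13
The overall nim-sum is X = 13. A stack of size p has a winning move iff p XOR X < p (reduce it to p XOR X).
  12: 12 XOR 13 = 1 < 12 — winning move (to 1).
  2: 2 XOR 13 = 15 ≥ 2 — no move.
  8: 8 XOR 13 = 5 < 8 — winning move (to 5).
  15: 15 XOR 13 = 2 < 15 — winning move (to 2).
  9: 9 XOR 13 = 4 < 9 — winning move (to 4).
  13: 13 XOR 13 = 0 < 13 — winning move (to 0).
That gives 5 winning moves.

5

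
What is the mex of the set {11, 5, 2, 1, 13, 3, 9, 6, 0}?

4

The values 0, 1, 2, 3 are all present; 4 is the first non-negative integer missing from the set.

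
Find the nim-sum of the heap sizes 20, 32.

Nim-sum: 20 XOR 32 = 52.

52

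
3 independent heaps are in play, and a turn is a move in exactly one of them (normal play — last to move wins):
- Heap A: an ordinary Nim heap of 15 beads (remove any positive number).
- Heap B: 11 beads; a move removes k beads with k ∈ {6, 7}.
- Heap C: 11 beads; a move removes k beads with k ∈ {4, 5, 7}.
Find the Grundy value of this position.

Heap A is a plain Nim heap of size 15, so its Grundy value is 15.
Grundy values for heap B (subtraction set {6, 7}):
g(0) = mex{} = 0
g(1) = mex{} = 0
g(2) = mex{} = 0
g(3) = mex{} = 0
g(4) = mex{} = 0
g(5) = mex{} = 0
g(6) = mex{0} = 1
g(7) = mex{0} = 1
g(8) = mex{0} = 1
g(9) = mex{0} = 1
g(10) = mex{0} = 1
g(11) = mex{0} = 1
So g(11) = 1.
For heap C, compute g(0), g(1), … with moves {4, 5, 7}:
g(0) = mex{} = 0
g(1) = mex{} = 0
g(2) = mex{} = 0
g(3) = mex{} = 0
g(4) = mex{0} = 1
g(5) = mex{0} = 1
g(6) = mex{0} = 1
g(7) = mex{0} = 1
g(8) = mex{0,1} = 2
g(9) = mex{0,1} = 2
g(10) = mex{0,1} = 2
g(11) = mex{1} = 0
So g(11) = 0.
The value of a disjunctive sum is the nim-sum of the parts.
Combined value = 15 XOR 1 XOR 0 = 14.

14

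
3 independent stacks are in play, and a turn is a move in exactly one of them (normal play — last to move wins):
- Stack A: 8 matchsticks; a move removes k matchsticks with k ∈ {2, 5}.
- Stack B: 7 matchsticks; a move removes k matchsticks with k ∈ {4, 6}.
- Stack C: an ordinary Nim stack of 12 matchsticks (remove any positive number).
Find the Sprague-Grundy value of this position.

13

Build the Grundy sequence for stack A with g(k) = mex{g(k−s) : s ∈ {2, 5}, s ≤ k}:
k:     0  1  2  3  4  5  6  7  8
g(k):  0  0  1  1  0  2  1  0  0
So g(8) = 0.
Grundy values for stack B (subtraction set {4, 6}):
k:     0  1  2  3  4  5  6  7
g(k):  0  0  0  0  1  1  1  1
So g(7) = 1.
Stack C is a plain Nim stack of size 12, so its Grundy value is 12.
The value of a disjunctive sum is the nim-sum of the parts.
Combined value = 0 ⊕ 1 ⊕ 12 = 13.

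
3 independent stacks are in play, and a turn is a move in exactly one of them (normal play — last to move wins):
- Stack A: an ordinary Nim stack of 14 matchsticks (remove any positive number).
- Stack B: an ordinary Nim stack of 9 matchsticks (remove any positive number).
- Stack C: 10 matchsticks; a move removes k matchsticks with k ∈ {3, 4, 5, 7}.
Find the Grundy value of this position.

7

Stack A is a plain Nim stack of size 14, so its Grundy value is 14.
Stack B is a plain Nim stack of size 9, so its Grundy value is 9.
Grundy values for stack C (subtraction set {3, 4, 5, 7}):
g(0) = mex{} = 0
g(1) = mex{} = 0
g(2) = mex{} = 0
g(3) = mex{0} = 1
g(4) = mex{0} = 1
g(5) = mex{0} = 1
g(6) = mex{0,1} = 2
g(7) = mex{0,1} = 2
g(8) = mex{0,1} = 2
g(9) = mex{0,1,2} = 3
g(10) = mex{1,2} = 0
So g(10) = 0.
The value of a disjunctive sum is the nim-sum of the parts.
Combined value = 14 ⊕ 9 ⊕ 0 = 7.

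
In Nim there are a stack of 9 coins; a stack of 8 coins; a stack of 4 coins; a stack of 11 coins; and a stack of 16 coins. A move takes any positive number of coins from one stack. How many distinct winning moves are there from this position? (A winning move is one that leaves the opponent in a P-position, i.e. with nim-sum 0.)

Bitwise XOR of the heap sizes:
  01001  (9)
  01000  (8)
  00100  (4)
  01011  (11)
  10000  (16)
  -----
  11110  (30)
The overall nim-sum is X = 30. A stack of size p has a winning move iff p XOR X < p (reduce it to p XOR X).
  9: 9 XOR 30 = 23 ≥ 9 — no move.
  8: 8 XOR 30 = 22 ≥ 8 — no move.
  4: 4 XOR 30 = 26 ≥ 4 — no move.
  11: 11 XOR 30 = 21 ≥ 11 — no move.
  16: 16 XOR 30 = 14 < 16 — winning move (to 14).
That gives 1 winning move.

1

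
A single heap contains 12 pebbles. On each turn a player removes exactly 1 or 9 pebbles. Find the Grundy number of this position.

0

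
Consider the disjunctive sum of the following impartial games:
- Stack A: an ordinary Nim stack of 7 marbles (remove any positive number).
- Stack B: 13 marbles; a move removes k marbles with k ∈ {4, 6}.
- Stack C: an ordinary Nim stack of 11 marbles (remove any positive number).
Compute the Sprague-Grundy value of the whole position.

12

Stack A is a plain Nim stack of size 7, so its Grundy value is 7.
For stack B, compute g(0), g(1), … with moves {4, 6}:
k:     0  1  2  3  4  5  6  7  8  9 10 11 12 13
g(k):  0  0  0  0  1  1  1  1  2  2  0  0  0  0
So g(13) = 0.
Stack C is a plain Nim stack of size 11, so its Grundy value is 11.
The value of a disjunctive sum is the nim-sum of the parts.
Combined value = 7 ⊕ 0 ⊕ 11 = 12.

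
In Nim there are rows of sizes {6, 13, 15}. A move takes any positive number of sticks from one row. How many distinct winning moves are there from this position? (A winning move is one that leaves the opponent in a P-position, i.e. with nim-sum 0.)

3

Nim-sum: 6 ⊕ 13 ⊕ 15 = 4.
The overall nim-sum is X = 4. A row of size p has a winning move iff p XOR X < p (reduce it to p XOR X).
  6: 6 XOR 4 = 2 < 6 — winning move (to 2).
  13: 13 XOR 4 = 9 < 13 — winning move (to 9).
  15: 15 XOR 4 = 11 < 15 — winning move (to 11).
That gives 3 winning moves.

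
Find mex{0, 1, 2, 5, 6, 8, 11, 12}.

3

The values 0, 1, 2 are all present; 3 is the first non-negative integer missing from the set.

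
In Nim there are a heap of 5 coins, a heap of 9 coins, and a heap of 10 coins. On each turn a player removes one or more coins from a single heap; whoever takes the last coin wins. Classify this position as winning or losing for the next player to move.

Winning position

In binary:
  0101  (5)
  1001  (9)
  1010  (10)
  ----
  0110  (6)
The nim-sum is 6 ≠ 0, so this is an N-position: the player to move can win.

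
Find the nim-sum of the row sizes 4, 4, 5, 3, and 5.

3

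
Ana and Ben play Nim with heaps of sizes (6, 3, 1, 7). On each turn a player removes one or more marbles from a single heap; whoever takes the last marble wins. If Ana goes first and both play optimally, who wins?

Ana wins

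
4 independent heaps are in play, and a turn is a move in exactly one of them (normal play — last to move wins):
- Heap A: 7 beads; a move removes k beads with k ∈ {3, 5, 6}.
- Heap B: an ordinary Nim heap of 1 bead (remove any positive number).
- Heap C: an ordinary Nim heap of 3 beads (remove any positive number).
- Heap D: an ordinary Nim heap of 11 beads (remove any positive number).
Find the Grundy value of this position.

Grundy values for heap A (subtraction set {3, 5, 6}):
g(0) = mex{} = 0
g(1) = mex{} = 0
g(2) = mex{} = 0
g(3) = mex{0} = 1
g(4) = mex{0} = 1
g(5) = mex{0} = 1
g(6) = mex{0,1} = 2
g(7) = mex{0,1} = 2
So g(7) = 2.
Heap B is a plain Nim heap of size 1, so its Grundy value is 1.
Heap C is a plain Nim heap of size 3, so its Grundy value is 3.
Heap D is a plain Nim heap of size 11, so its Grundy value is 11.
The value of a disjunctive sum is the nim-sum of the parts.
Combined value = 2 ⊕ 1 ⊕ 3 ⊕ 11 = 11.

11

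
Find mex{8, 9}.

0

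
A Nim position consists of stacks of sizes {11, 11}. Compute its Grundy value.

In binary:
  1011  (11)
  1011  (11)
  ----
  0000  (0)

0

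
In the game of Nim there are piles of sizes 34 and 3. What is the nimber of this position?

33

Write each in binary and XOR column by column:
  100010  (34)
  000011  (3)
  ------
  100001  (33)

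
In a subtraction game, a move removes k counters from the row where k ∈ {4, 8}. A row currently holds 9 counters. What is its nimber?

Build the Grundy sequence with g(k) = mex{g(k−s) : s ∈ {4, 8}, s ≤ k}:
g(0) = mex{} = 0
g(1) = mex{} = 0
g(2) = mex{} = 0
g(3) = mex{} = 0
g(4) = mex{0} = 1
g(5) = mex{0} = 1
g(6) = mex{0} = 1
g(7) = mex{0} = 1
g(8) = mex{0,1} = 2
g(9) = mex{0,1} = 2
So g(9) = 2.

2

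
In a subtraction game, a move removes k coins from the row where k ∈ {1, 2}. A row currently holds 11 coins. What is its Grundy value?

2

Compute g(0), g(1), … for moves {1, 2}:
g(0) = mex{} = 0
g(1) = mex{0} = 1
g(2) = mex{0,1} = 2
g(3) = mex{1,2} = 0
g(4) = mex{0,2} = 1
g(5) = mex{0,1} = 2
g(6) = mex{1,2} = 0
g(7) = mex{0,2} = 1
g(8) = mex{0,1} = 2
g(9) = mex{1,2} = 0
g(10) = mex{0,2} = 1
g(11) = mex{0,1} = 2
So g(11) = 2.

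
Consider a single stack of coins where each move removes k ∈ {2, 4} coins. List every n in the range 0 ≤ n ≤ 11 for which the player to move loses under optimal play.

0, 1, 6, 7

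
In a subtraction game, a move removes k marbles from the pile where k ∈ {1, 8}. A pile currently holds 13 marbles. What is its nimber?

0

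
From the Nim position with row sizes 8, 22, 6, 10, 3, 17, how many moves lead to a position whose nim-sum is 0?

0

Compute the nim-sum pairwise:
8 ⊕ 22 = 30
30 ⊕ 6 = 24
24 ⊕ 10 = 18
18 ⊕ 3 = 17
17 ⊕ 17 = 0
The nim-sum is already 0, so every move leaves a nonzero nim-sum — there are no winning moves.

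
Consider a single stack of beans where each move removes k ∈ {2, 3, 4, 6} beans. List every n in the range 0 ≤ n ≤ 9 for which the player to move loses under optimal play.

0, 1, 8, 9

Grundy values for subtraction set {2, 3, 4, 6}:
k:     0  1  2  3  4  5  6  7  8  9
g(k):  0  0  1  1  2  2  3  3  0  0
The P-positions (g = 0) in 0..9 are 0, 1, 8, 9.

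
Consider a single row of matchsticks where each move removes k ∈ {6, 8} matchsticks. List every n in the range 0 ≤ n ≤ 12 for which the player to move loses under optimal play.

0, 1, 2, 3, 4, 5

Build the Grundy sequence with g(k) = mex{g(k−s) : s ∈ {6, 8}, s ≤ k}:
g(0) = mex{} = 0
g(1) = mex{} = 0
g(2) = mex{} = 0
g(3) = mex{} = 0
g(4) = mex{} = 0
g(5) = mex{} = 0
g(6) = mex{0} = 1
g(7) = mex{0} = 1
g(8) = mex{0} = 1
g(9) = mex{0} = 1
g(10) = mex{0} = 1
g(11) = mex{0} = 1
g(12) = mex{0,1} = 2
The P-positions (g = 0) in 0..12 are 0, 1, 2, 3, 4, 5.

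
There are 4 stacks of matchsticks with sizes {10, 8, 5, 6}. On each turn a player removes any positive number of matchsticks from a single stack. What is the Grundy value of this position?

Compute the nim-sum pairwise:
10 ^ 8 = 2
2 ^ 5 = 7
7 ^ 6 = 1

1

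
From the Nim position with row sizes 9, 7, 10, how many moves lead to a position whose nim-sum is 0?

1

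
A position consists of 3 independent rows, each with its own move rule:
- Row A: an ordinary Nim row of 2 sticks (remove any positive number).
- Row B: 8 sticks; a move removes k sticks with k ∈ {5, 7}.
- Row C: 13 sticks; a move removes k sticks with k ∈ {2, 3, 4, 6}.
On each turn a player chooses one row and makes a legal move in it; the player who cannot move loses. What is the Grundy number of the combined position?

1

Row A is a plain Nim row of size 2, so its Grundy value is 2.
Grundy values for row B (subtraction set {5, 7}):
g(0) = mex{} = 0
g(1) = mex{} = 0
g(2) = mex{} = 0
g(3) = mex{} = 0
g(4) = mex{} = 0
g(5) = mex{0} = 1
g(6) = mex{0} = 1
g(7) = mex{0} = 1
g(8) = mex{0} = 1
So g(8) = 1.
For row C, compute g(0), g(1), … with moves {2, 3, 4, 6}:
k:     0  1  2  3  4  5  6  7  8  9 10 11 12 13
g(k):  0  0  1  1  2  2  3  3  0  0  1  1  2  2
So g(13) = 2.
The value of a disjunctive sum is the nim-sum of the parts.
Combined value = 2 XOR 1 XOR 2 = 1.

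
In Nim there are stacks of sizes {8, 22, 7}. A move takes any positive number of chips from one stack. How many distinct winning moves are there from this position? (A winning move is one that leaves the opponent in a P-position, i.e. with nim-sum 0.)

1

Bitwise XOR of the heap sizes:
  01000  (8)
  10110  (22)
  00111  (7)
  -----
  11001  (25)
The overall nim-sum is X = 25. A stack of size p has a winning move iff p XOR X < p (reduce it to p XOR X).
  8: 8 XOR 25 = 17 ≥ 8 — no move.
  22: 22 XOR 25 = 15 < 22 — winning move (to 15).
  7: 7 XOR 25 = 30 ≥ 7 — no move.
That gives 1 winning move.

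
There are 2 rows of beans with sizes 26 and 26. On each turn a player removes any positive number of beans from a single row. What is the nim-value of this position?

0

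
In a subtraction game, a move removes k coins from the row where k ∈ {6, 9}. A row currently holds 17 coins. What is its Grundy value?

0

Grundy values for subtraction set {6, 9}:
k:     0  1  2  3  4  5  6  7  8  9 10 11 12 13 14 15 16 17
g(k):  0  0  0  0  0  0  1  1  1  1  1  1  2  2  2  0  0  0
So g(17) = 0.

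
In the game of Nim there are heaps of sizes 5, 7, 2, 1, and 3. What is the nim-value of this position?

Nim-sum: 5 ⊕ 7 ⊕ 2 ⊕ 1 ⊕ 3 = 2.

2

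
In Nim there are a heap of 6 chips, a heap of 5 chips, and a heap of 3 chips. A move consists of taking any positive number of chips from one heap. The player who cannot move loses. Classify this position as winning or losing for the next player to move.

Bitwise XOR of the heap sizes:
  110  (6)
  101  (5)
  011  (3)
  ---
  000  (0)
The nim-sum is 0, so this is a P-position: the player to move is in a losing position under optimal play.

Losing position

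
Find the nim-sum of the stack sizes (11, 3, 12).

4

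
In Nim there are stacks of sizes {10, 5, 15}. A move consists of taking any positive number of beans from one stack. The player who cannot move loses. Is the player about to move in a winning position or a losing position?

Losing position

Nim-sum: 10 ⊕ 5 ⊕ 15 = 0.
The nim-sum is 0, so this is a P-position: the player to move is in a losing position under optimal play.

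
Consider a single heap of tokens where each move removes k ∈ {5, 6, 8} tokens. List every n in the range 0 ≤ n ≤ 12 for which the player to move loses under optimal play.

Build the Grundy sequence with g(k) = mex{g(k−s) : s ∈ {5, 6, 8}, s ≤ k}:
k:     0  1  2  3  4  5  6  7  8  9 10 11 12
g(k):  0  0  0  0  0  1  1  1  1  1  2  2  2
The P-positions (g = 0) in 0..12 are 0, 1, 2, 3, 4.

0, 1, 2, 3, 4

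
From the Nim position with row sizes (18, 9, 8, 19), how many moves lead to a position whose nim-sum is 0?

0

In binary:
  10010  (18)
  01001  (9)
  01000  (8)
  10011  (19)
  -----
  00000  (0)
The nim-sum is already 0, so every move leaves a nonzero nim-sum — there are no winning moves.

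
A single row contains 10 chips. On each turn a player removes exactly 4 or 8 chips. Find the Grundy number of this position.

Compute g(0), g(1), … for moves {4, 8}:
k:     0  1  2  3  4  5  6  7  8  9 10
g(k):  0  0  0  0  1  1  1  1  2  2  2
So g(10) = 2.

2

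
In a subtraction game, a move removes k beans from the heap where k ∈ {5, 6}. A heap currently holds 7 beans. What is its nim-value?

1

Compute g(0), g(1), … for moves {5, 6}:
k:     0  1  2  3  4  5  6  7
g(k):  0  0  0  0  0  1  1  1
So g(7) = 1.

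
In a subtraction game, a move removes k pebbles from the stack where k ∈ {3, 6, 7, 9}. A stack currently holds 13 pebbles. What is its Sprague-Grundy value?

0

Build the Grundy sequence with g(k) = mex{g(k−s) : s ∈ {3, 6, 7, 9}, s ≤ k}:
g(0) = mex{} = 0
g(1) = mex{} = 0
g(2) = mex{} = 0
g(3) = mex{0} = 1
g(4) = mex{0} = 1
g(5) = mex{0} = 1
g(6) = mex{0,1} = 2
g(7) = mex{0,1} = 2
g(8) = mex{0,1} = 2
g(9) = mex{0,1,2} = 3
g(10) = mex{0,1,2} = 3
g(11) = mex{0,1,2} = 3
g(12) = mex{1,2,3} = 0
g(13) = mex{1,2,3} = 0
So g(13) = 0.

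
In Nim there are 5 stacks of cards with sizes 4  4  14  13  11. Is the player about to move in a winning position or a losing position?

Winning position

Nim-sum: 4 ^ 4 ^ 14 ^ 13 ^ 11 = 8.
The nim-sum is 8 ≠ 0, so this is an N-position: the player to move can win.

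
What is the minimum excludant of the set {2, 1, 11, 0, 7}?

The values 0, 1, 2 are all present; 3 is the first non-negative integer missing from the set.

3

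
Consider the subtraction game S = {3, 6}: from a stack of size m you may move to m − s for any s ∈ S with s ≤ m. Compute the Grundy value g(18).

0

Compute g(0), g(1), … for moves {3, 6}:
k:     0  1  2  3  4  5  6  7  8  9 10 11 12 13 14 15 16 17 18
g(k):  0  0  0  1  1  1  2  2  2  0  0  0  1  1  1  2  2  2  0
So g(18) = 0.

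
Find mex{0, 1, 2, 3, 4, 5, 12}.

6

The values 0, 1, 2, 3, 4, 5 are all present; 6 is the first non-negative integer missing from the set.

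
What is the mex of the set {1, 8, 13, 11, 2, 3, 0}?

4

The values 0, 1, 2, 3 are all present; 4 is the first non-negative integer missing from the set.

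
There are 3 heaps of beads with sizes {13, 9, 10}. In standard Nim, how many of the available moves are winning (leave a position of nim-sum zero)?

Nim-sum: 13 XOR 9 XOR 10 = 14.
The overall nim-sum is X = 14. A heap of size p has a winning move iff p XOR X < p (reduce it to p XOR X).
  13: 13 XOR 14 = 3 < 13 — winning move (to 3).
  9: 9 XOR 14 = 7 < 9 — winning move (to 7).
  10: 10 XOR 14 = 4 < 10 — winning move (to 4).
That gives 3 winning moves.

3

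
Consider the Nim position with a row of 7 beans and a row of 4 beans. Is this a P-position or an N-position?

N-position

Nim-sum: 7 XOR 4 = 3.
The nim-sum is 3 ≠ 0, so this is an N-position: the player to move can win.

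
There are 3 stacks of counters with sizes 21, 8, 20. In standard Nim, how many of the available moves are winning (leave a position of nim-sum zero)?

1

Nim-sum: 21 XOR 8 XOR 20 = 9.
The overall nim-sum is X = 9. A stack of size p has a winning move iff p XOR X < p (reduce it to p XOR X).
  21: 21 XOR 9 = 28 ≥ 21 — no move.
  8: 8 XOR 9 = 1 < 8 — winning move (to 1).
  20: 20 XOR 9 = 29 ≥ 20 — no move.
That gives 1 winning move.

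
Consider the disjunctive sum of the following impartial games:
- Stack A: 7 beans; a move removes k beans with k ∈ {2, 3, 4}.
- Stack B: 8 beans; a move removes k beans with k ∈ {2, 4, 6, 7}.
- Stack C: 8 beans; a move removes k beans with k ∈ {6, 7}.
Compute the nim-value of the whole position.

Grundy values for stack A (subtraction set {2, 3, 4}):
g(0) = mex{} = 0
g(1) = mex{} = 0
g(2) = mex{0} = 1
g(3) = mex{0} = 1
g(4) = mex{0,1} = 2
g(5) = mex{0,1} = 2
g(6) = mex{1,2} = 0
g(7) = mex{1,2} = 0
So g(7) = 0.
Grundy values for stack B (subtraction set {2, 4, 6, 7}):
g(0) = mex{} = 0
g(1) = mex{} = 0
g(2) = mex{0} = 1
g(3) = mex{0} = 1
g(4) = mex{0,1} = 2
g(5) = mex{0,1} = 2
g(6) = mex{0,1,2} = 3
g(7) = mex{0,1,2} = 3
g(8) = mex{0,1,2,3} = 4
So g(8) = 4.
Build the Grundy sequence for stack C with g(k) = mex{g(k−s) : s ∈ {6, 7}, s ≤ k}:
k:     0  1  2  3  4  5  6  7  8
g(k):  0  0  0  0  0  0  1  1  1
So g(8) = 1.
The value of a disjunctive sum is the nim-sum of the parts.
Combined value = 0 XOR 4 XOR 1 = 5.

5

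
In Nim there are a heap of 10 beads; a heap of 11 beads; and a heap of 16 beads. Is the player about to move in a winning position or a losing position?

Winning position

Compute the nim-sum pairwise:
10 ⊕ 11 = 1
1 ⊕ 16 = 17
The nim-sum is 17 ≠ 0, so this is an N-position: the player to move can win.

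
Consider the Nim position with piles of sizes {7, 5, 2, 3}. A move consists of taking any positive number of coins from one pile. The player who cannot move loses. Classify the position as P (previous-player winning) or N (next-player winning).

N-position

In binary:
  111  (7)
  101  (5)
  010  (2)
  011  (3)
  ---
  011  (3)
The nim-sum is 3 ≠ 0, so this is an N-position: the player to move can win.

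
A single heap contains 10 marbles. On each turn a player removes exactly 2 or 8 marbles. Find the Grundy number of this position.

0

Build the Grundy sequence with g(k) = mex{g(k−s) : s ∈ {2, 8}, s ≤ k}:
g(0) = mex{} = 0
g(1) = mex{} = 0
g(2) = mex{0} = 1
g(3) = mex{0} = 1
g(4) = mex{1} = 0
g(5) = mex{1} = 0
g(6) = mex{0} = 1
g(7) = mex{0} = 1
g(8) = mex{0,1} = 2
g(9) = mex{0,1} = 2
g(10) = mex{1,2} = 0
So g(10) = 0.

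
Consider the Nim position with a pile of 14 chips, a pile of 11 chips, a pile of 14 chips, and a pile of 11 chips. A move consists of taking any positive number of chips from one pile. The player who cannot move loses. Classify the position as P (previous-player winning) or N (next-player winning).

P-position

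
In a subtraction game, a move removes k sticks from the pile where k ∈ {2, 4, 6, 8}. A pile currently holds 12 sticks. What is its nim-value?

Build the Grundy sequence with g(k) = mex{g(k−s) : s ∈ {2, 4, 6, 8}, s ≤ k}:
g(0) = mex{} = 0
g(1) = mex{} = 0
g(2) = mex{0} = 1
g(3) = mex{0} = 1
g(4) = mex{0,1} = 2
g(5) = mex{0,1} = 2
g(6) = mex{0,1,2} = 3
g(7) = mex{0,1,2} = 3
g(8) = mex{0,1,2,3} = 4
g(9) = mex{0,1,2,3} = 4
g(10) = mex{1,2,3,4} = 0
g(11) = mex{1,2,3,4} = 0
g(12) = mex{0,2,3,4} = 1
So g(12) = 1.

1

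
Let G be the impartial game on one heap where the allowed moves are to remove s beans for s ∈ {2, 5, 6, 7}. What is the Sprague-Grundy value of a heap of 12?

Build the Grundy sequence with g(k) = mex{g(k−s) : s ∈ {2, 5, 6, 7}, s ≤ k}:
g(0) = mex{} = 0
g(1) = mex{} = 0
g(2) = mex{0} = 1
g(3) = mex{0} = 1
g(4) = mex{1} = 0
g(5) = mex{0,1} = 2
g(6) = mex{0} = 1
g(7) = mex{0,1,2} = 3
g(8) = mex{0,1} = 2
g(9) = mex{0,1,3} = 2
g(10) = mex{0,1,2} = 3
g(11) = mex{0,1,2} = 3
g(12) = mex{1,2,3} = 0
So g(12) = 0.

0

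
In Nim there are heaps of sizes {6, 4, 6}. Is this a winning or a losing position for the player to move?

Winning position

Nim-sum: 6 ⊕ 4 ⊕ 6 = 4.
The nim-sum is 4 ≠ 0, so this is an N-position: the player to move can win.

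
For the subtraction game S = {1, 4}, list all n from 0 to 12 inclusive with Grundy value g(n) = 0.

0, 2, 5, 7, 10, 12

Build the Grundy sequence with g(k) = mex{g(k−s) : s ∈ {1, 4}, s ≤ k}:
k:     0  1  2  3  4  5  6  7  8  9 10 11 12
g(k):  0  1  0  1  2  0  1  0  1  2  0  1  0
The P-positions (g = 0) in 0..12 are 0, 2, 5, 7, 10, 12.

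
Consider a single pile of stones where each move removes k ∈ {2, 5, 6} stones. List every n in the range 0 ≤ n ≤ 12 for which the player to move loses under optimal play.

Grundy values for subtraction set {2, 5, 6}:
g(0) = mex{} = 0
g(1) = mex{} = 0
g(2) = mex{0} = 1
g(3) = mex{0} = 1
g(4) = mex{1} = 0
g(5) = mex{0,1} = 2
g(6) = mex{0} = 1
g(7) = mex{0,1,2} = 3
g(8) = mex{1} = 0
g(9) = mex{0,1,3} = 2
g(10) = mex{0,2} = 1
g(11) = mex{1,2} = 0
g(12) = mex{1,3} = 0
The P-positions (g = 0) in 0..12 are 0, 1, 4, 8, 11, 12.

0, 1, 4, 8, 11, 12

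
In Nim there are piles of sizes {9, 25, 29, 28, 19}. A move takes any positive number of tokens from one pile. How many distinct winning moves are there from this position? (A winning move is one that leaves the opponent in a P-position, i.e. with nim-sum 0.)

Bitwise XOR of the heap sizes:
  01001  (9)
  11001  (25)
  11101  (29)
  11100  (28)
  10011  (19)
  -----
  00010  (2)
The overall nim-sum is X = 2. A pile of size p has a winning move iff p XOR X < p (reduce it to p XOR X).
  9: 9 XOR 2 = 11 ≥ 9 — no move.
  25: 25 XOR 2 = 27 ≥ 25 — no move.
  29: 29 XOR 2 = 31 ≥ 29 — no move.
  28: 28 XOR 2 = 30 ≥ 28 — no move.
  19: 19 XOR 2 = 17 < 19 — winning move (to 17).
That gives 1 winning move.

1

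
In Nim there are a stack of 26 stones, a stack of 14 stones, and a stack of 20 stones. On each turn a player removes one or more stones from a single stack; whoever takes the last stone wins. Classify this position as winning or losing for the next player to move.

Write each in binary and XOR column by column:
  11010  (26)
  01110  (14)
  10100  (20)
  -----
  00000  (0)
The nim-sum is 0, so this is a P-position: the player to move is in a losing position under optimal play.

Losing position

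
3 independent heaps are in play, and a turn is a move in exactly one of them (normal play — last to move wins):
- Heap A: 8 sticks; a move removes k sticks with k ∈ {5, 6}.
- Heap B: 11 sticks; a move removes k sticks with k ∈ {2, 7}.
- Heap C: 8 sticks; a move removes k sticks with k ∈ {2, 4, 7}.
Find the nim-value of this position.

1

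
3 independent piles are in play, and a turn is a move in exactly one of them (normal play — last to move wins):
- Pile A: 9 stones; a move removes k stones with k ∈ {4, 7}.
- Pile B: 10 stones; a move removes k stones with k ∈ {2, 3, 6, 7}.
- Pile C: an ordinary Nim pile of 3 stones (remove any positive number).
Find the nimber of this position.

1

For pile A, compute g(0), g(1), … with moves {4, 7}:
g(0) = mex{} = 0
g(1) = mex{} = 0
g(2) = mex{} = 0
g(3) = mex{} = 0
g(4) = mex{0} = 1
g(5) = mex{0} = 1
g(6) = mex{0} = 1
g(7) = mex{0} = 1
g(8) = mex{0,1} = 2
g(9) = mex{0,1} = 2
So g(9) = 2.
Build the Grundy sequence for pile B with g(k) = mex{g(k−s) : s ∈ {2, 3, 6, 7}, s ≤ k}:
g(0) = mex{} = 0
g(1) = mex{} = 0
g(2) = mex{0} = 1
g(3) = mex{0} = 1
g(4) = mex{0,1} = 2
g(5) = mex{1} = 0
g(6) = mex{0,1,2} = 3
g(7) = mex{0,2} = 1
g(8) = mex{0,1,3} = 2
g(9) = mex{1,3} = 0
g(10) = mex{1,2} = 0
So g(10) = 0.
Pile C is a plain Nim pile of size 3, so its Grundy value is 3.
The value of a disjunctive sum is the nim-sum of the parts.
Combined value = 2 ⊕ 0 ⊕ 3 = 1.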